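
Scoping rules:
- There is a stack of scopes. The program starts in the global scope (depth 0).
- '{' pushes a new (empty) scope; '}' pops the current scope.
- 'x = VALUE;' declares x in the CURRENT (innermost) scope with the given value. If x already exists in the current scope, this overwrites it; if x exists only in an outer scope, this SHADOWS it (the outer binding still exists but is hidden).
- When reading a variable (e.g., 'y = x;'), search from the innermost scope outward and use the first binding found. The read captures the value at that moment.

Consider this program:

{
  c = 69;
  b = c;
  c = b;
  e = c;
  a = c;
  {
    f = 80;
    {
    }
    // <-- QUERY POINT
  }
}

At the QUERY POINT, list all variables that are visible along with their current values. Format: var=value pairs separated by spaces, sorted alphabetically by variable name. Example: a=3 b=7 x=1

Step 1: enter scope (depth=1)
Step 2: declare c=69 at depth 1
Step 3: declare b=(read c)=69 at depth 1
Step 4: declare c=(read b)=69 at depth 1
Step 5: declare e=(read c)=69 at depth 1
Step 6: declare a=(read c)=69 at depth 1
Step 7: enter scope (depth=2)
Step 8: declare f=80 at depth 2
Step 9: enter scope (depth=3)
Step 10: exit scope (depth=2)
Visible at query point: a=69 b=69 c=69 e=69 f=80

Answer: a=69 b=69 c=69 e=69 f=80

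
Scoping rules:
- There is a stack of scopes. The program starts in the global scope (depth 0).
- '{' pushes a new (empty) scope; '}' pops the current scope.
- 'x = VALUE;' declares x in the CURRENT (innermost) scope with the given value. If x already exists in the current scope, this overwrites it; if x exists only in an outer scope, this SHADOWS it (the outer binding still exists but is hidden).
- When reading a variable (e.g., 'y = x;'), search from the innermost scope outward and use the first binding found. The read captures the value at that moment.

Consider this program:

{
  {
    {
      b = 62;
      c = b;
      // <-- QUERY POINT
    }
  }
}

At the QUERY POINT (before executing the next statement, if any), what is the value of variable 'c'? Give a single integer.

Answer: 62

Derivation:
Step 1: enter scope (depth=1)
Step 2: enter scope (depth=2)
Step 3: enter scope (depth=3)
Step 4: declare b=62 at depth 3
Step 5: declare c=(read b)=62 at depth 3
Visible at query point: b=62 c=62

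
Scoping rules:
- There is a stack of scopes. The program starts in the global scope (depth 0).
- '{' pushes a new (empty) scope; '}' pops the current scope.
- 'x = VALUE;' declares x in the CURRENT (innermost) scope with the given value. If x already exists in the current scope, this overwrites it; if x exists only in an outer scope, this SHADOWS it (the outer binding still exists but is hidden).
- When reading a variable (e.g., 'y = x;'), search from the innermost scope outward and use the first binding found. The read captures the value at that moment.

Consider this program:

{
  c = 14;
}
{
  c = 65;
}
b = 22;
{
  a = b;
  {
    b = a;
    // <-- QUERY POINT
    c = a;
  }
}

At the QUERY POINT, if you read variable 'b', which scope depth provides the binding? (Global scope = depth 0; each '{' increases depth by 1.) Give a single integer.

Step 1: enter scope (depth=1)
Step 2: declare c=14 at depth 1
Step 3: exit scope (depth=0)
Step 4: enter scope (depth=1)
Step 5: declare c=65 at depth 1
Step 6: exit scope (depth=0)
Step 7: declare b=22 at depth 0
Step 8: enter scope (depth=1)
Step 9: declare a=(read b)=22 at depth 1
Step 10: enter scope (depth=2)
Step 11: declare b=(read a)=22 at depth 2
Visible at query point: a=22 b=22

Answer: 2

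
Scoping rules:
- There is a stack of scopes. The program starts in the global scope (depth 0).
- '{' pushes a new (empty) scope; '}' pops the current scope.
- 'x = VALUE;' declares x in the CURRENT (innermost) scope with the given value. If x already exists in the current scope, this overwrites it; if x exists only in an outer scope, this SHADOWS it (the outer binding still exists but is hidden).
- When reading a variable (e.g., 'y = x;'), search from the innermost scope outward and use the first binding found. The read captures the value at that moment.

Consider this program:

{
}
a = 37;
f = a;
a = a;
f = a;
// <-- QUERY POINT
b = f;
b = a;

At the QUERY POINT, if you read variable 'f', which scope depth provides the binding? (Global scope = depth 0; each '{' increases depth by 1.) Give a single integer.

Answer: 0

Derivation:
Step 1: enter scope (depth=1)
Step 2: exit scope (depth=0)
Step 3: declare a=37 at depth 0
Step 4: declare f=(read a)=37 at depth 0
Step 5: declare a=(read a)=37 at depth 0
Step 6: declare f=(read a)=37 at depth 0
Visible at query point: a=37 f=37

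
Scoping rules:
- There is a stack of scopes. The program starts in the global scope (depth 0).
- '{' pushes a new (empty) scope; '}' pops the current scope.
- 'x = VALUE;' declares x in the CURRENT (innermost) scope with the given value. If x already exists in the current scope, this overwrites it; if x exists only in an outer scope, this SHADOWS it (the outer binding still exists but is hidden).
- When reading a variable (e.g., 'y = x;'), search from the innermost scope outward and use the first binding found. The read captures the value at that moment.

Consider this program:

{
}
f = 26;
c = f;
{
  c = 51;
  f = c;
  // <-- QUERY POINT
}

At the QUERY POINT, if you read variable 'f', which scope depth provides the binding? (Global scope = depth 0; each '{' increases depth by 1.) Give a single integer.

Answer: 1

Derivation:
Step 1: enter scope (depth=1)
Step 2: exit scope (depth=0)
Step 3: declare f=26 at depth 0
Step 4: declare c=(read f)=26 at depth 0
Step 5: enter scope (depth=1)
Step 6: declare c=51 at depth 1
Step 7: declare f=(read c)=51 at depth 1
Visible at query point: c=51 f=51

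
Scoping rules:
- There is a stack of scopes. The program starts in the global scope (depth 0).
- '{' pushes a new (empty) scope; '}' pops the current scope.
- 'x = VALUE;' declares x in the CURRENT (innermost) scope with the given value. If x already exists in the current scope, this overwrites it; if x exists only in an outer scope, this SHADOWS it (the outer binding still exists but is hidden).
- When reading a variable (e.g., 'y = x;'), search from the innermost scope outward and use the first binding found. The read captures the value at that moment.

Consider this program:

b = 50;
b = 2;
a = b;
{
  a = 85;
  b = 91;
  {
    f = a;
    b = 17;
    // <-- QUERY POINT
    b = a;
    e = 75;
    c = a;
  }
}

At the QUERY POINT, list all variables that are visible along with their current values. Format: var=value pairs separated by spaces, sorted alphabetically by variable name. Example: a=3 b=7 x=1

Step 1: declare b=50 at depth 0
Step 2: declare b=2 at depth 0
Step 3: declare a=(read b)=2 at depth 0
Step 4: enter scope (depth=1)
Step 5: declare a=85 at depth 1
Step 6: declare b=91 at depth 1
Step 7: enter scope (depth=2)
Step 8: declare f=(read a)=85 at depth 2
Step 9: declare b=17 at depth 2
Visible at query point: a=85 b=17 f=85

Answer: a=85 b=17 f=85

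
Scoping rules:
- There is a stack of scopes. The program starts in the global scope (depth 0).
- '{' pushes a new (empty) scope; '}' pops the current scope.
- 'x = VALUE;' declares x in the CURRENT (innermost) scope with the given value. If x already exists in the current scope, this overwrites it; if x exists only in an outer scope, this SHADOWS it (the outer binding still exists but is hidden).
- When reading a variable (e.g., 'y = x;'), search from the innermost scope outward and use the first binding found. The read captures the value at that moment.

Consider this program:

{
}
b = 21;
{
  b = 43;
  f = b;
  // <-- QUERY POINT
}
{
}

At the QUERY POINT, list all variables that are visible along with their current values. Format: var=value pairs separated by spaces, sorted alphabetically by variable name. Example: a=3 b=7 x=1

Answer: b=43 f=43

Derivation:
Step 1: enter scope (depth=1)
Step 2: exit scope (depth=0)
Step 3: declare b=21 at depth 0
Step 4: enter scope (depth=1)
Step 5: declare b=43 at depth 1
Step 6: declare f=(read b)=43 at depth 1
Visible at query point: b=43 f=43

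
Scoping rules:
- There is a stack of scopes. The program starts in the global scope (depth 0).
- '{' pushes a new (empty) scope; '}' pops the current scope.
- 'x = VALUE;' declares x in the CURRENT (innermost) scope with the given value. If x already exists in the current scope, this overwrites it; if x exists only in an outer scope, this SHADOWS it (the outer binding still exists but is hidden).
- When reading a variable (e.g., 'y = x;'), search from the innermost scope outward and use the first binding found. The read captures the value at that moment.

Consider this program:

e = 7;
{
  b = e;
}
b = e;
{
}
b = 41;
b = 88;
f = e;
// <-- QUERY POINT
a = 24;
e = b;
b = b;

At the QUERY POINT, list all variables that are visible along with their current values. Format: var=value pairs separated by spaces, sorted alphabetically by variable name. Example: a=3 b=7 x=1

Answer: b=88 e=7 f=7

Derivation:
Step 1: declare e=7 at depth 0
Step 2: enter scope (depth=1)
Step 3: declare b=(read e)=7 at depth 1
Step 4: exit scope (depth=0)
Step 5: declare b=(read e)=7 at depth 0
Step 6: enter scope (depth=1)
Step 7: exit scope (depth=0)
Step 8: declare b=41 at depth 0
Step 9: declare b=88 at depth 0
Step 10: declare f=(read e)=7 at depth 0
Visible at query point: b=88 e=7 f=7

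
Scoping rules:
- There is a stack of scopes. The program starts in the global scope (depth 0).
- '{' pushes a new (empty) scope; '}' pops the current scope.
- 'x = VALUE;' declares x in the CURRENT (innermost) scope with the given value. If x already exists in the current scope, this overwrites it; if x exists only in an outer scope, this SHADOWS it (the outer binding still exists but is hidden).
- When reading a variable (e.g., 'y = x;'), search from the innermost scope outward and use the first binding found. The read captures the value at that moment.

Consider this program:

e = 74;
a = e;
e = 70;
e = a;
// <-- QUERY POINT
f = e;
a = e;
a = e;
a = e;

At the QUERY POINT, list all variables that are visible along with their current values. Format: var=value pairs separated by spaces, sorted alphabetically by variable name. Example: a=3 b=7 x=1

Answer: a=74 e=74

Derivation:
Step 1: declare e=74 at depth 0
Step 2: declare a=(read e)=74 at depth 0
Step 3: declare e=70 at depth 0
Step 4: declare e=(read a)=74 at depth 0
Visible at query point: a=74 e=74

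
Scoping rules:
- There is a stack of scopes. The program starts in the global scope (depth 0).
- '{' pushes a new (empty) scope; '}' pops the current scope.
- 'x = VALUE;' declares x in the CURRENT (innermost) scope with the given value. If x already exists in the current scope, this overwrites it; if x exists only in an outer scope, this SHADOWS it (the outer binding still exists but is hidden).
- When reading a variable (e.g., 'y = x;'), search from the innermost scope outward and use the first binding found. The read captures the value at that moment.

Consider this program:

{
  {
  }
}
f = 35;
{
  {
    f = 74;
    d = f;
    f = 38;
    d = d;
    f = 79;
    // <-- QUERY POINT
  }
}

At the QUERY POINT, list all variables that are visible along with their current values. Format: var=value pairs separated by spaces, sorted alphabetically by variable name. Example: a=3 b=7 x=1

Step 1: enter scope (depth=1)
Step 2: enter scope (depth=2)
Step 3: exit scope (depth=1)
Step 4: exit scope (depth=0)
Step 5: declare f=35 at depth 0
Step 6: enter scope (depth=1)
Step 7: enter scope (depth=2)
Step 8: declare f=74 at depth 2
Step 9: declare d=(read f)=74 at depth 2
Step 10: declare f=38 at depth 2
Step 11: declare d=(read d)=74 at depth 2
Step 12: declare f=79 at depth 2
Visible at query point: d=74 f=79

Answer: d=74 f=79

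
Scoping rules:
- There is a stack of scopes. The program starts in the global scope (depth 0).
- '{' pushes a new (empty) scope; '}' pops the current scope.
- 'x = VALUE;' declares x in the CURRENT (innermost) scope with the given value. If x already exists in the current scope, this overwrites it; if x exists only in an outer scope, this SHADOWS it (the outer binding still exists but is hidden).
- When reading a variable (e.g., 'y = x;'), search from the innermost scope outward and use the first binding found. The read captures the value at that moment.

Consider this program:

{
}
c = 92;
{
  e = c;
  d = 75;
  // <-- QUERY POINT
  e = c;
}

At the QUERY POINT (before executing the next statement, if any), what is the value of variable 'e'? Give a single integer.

Answer: 92

Derivation:
Step 1: enter scope (depth=1)
Step 2: exit scope (depth=0)
Step 3: declare c=92 at depth 0
Step 4: enter scope (depth=1)
Step 5: declare e=(read c)=92 at depth 1
Step 6: declare d=75 at depth 1
Visible at query point: c=92 d=75 e=92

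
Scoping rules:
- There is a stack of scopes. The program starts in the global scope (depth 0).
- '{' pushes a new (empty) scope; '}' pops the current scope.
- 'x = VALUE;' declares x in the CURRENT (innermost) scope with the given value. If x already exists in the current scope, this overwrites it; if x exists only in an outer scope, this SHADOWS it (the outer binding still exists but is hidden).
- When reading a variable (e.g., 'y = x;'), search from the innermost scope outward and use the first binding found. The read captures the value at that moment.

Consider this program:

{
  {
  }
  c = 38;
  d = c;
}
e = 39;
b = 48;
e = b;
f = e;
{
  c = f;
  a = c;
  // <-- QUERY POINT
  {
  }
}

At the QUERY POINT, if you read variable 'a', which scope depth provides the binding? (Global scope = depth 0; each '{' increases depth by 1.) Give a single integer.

Step 1: enter scope (depth=1)
Step 2: enter scope (depth=2)
Step 3: exit scope (depth=1)
Step 4: declare c=38 at depth 1
Step 5: declare d=(read c)=38 at depth 1
Step 6: exit scope (depth=0)
Step 7: declare e=39 at depth 0
Step 8: declare b=48 at depth 0
Step 9: declare e=(read b)=48 at depth 0
Step 10: declare f=(read e)=48 at depth 0
Step 11: enter scope (depth=1)
Step 12: declare c=(read f)=48 at depth 1
Step 13: declare a=(read c)=48 at depth 1
Visible at query point: a=48 b=48 c=48 e=48 f=48

Answer: 1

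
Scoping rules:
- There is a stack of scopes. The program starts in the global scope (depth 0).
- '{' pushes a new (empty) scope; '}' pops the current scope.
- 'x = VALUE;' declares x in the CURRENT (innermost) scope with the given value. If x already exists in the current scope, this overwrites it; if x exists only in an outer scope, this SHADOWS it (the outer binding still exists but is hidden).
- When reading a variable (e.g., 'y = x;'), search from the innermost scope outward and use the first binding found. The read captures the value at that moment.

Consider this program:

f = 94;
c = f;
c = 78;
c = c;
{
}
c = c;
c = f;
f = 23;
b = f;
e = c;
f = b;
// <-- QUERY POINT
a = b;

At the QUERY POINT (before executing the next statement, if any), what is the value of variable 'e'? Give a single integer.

Answer: 94

Derivation:
Step 1: declare f=94 at depth 0
Step 2: declare c=(read f)=94 at depth 0
Step 3: declare c=78 at depth 0
Step 4: declare c=(read c)=78 at depth 0
Step 5: enter scope (depth=1)
Step 6: exit scope (depth=0)
Step 7: declare c=(read c)=78 at depth 0
Step 8: declare c=(read f)=94 at depth 0
Step 9: declare f=23 at depth 0
Step 10: declare b=(read f)=23 at depth 0
Step 11: declare e=(read c)=94 at depth 0
Step 12: declare f=(read b)=23 at depth 0
Visible at query point: b=23 c=94 e=94 f=23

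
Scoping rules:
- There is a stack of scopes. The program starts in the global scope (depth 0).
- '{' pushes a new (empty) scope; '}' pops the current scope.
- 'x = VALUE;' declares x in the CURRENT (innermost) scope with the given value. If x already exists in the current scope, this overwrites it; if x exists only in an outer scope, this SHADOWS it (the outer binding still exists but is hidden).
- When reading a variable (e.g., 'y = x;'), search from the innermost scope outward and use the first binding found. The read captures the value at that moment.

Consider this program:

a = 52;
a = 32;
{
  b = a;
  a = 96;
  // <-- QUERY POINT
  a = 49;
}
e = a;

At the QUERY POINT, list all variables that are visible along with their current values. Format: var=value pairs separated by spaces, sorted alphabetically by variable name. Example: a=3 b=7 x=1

Step 1: declare a=52 at depth 0
Step 2: declare a=32 at depth 0
Step 3: enter scope (depth=1)
Step 4: declare b=(read a)=32 at depth 1
Step 5: declare a=96 at depth 1
Visible at query point: a=96 b=32

Answer: a=96 b=32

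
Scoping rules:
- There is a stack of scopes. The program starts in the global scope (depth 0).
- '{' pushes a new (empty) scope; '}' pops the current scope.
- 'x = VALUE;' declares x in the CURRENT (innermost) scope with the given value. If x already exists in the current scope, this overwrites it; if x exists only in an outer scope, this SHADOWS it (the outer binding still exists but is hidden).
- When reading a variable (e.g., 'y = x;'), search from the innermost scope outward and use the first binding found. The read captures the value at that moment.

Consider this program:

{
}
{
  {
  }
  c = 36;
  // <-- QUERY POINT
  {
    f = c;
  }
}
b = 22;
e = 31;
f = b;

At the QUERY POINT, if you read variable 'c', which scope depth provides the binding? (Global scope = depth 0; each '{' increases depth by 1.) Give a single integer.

Step 1: enter scope (depth=1)
Step 2: exit scope (depth=0)
Step 3: enter scope (depth=1)
Step 4: enter scope (depth=2)
Step 5: exit scope (depth=1)
Step 6: declare c=36 at depth 1
Visible at query point: c=36

Answer: 1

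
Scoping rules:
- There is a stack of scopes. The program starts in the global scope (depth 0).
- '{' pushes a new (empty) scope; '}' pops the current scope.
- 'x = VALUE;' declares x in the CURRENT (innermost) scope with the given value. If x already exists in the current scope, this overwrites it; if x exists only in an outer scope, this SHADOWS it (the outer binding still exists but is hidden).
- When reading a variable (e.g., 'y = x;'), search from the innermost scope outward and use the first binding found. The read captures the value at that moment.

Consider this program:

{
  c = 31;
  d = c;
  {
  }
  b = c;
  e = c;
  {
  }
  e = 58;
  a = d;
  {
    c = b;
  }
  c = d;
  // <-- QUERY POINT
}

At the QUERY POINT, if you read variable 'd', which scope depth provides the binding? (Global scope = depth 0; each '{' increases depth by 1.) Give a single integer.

Answer: 1

Derivation:
Step 1: enter scope (depth=1)
Step 2: declare c=31 at depth 1
Step 3: declare d=(read c)=31 at depth 1
Step 4: enter scope (depth=2)
Step 5: exit scope (depth=1)
Step 6: declare b=(read c)=31 at depth 1
Step 7: declare e=(read c)=31 at depth 1
Step 8: enter scope (depth=2)
Step 9: exit scope (depth=1)
Step 10: declare e=58 at depth 1
Step 11: declare a=(read d)=31 at depth 1
Step 12: enter scope (depth=2)
Step 13: declare c=(read b)=31 at depth 2
Step 14: exit scope (depth=1)
Step 15: declare c=(read d)=31 at depth 1
Visible at query point: a=31 b=31 c=31 d=31 e=58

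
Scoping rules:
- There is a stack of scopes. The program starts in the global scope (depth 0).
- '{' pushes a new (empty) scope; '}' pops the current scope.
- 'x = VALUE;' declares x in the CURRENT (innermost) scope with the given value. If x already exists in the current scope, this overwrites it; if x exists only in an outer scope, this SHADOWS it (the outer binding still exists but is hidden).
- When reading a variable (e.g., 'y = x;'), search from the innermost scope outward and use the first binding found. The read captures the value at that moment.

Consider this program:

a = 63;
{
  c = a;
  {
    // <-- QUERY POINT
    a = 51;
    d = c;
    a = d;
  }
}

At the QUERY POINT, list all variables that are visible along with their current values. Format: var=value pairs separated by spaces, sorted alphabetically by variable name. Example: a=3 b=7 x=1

Step 1: declare a=63 at depth 0
Step 2: enter scope (depth=1)
Step 3: declare c=(read a)=63 at depth 1
Step 4: enter scope (depth=2)
Visible at query point: a=63 c=63

Answer: a=63 c=63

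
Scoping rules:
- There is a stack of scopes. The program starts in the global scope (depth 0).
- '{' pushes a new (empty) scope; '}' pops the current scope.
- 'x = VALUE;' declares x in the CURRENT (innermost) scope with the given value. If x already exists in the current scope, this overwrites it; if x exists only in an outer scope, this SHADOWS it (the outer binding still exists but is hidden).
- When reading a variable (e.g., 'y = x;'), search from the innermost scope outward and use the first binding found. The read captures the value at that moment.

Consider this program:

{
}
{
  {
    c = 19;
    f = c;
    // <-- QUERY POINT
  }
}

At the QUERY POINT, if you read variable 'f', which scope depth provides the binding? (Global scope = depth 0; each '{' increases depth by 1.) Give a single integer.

Step 1: enter scope (depth=1)
Step 2: exit scope (depth=0)
Step 3: enter scope (depth=1)
Step 4: enter scope (depth=2)
Step 5: declare c=19 at depth 2
Step 6: declare f=(read c)=19 at depth 2
Visible at query point: c=19 f=19

Answer: 2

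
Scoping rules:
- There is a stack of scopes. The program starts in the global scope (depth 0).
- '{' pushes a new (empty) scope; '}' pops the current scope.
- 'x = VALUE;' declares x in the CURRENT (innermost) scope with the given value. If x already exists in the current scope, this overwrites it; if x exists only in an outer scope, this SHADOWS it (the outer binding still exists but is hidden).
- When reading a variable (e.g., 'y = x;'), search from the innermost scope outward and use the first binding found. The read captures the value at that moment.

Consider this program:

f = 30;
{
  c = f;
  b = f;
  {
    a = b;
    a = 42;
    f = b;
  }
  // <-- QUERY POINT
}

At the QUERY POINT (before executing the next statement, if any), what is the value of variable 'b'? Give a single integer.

Answer: 30

Derivation:
Step 1: declare f=30 at depth 0
Step 2: enter scope (depth=1)
Step 3: declare c=(read f)=30 at depth 1
Step 4: declare b=(read f)=30 at depth 1
Step 5: enter scope (depth=2)
Step 6: declare a=(read b)=30 at depth 2
Step 7: declare a=42 at depth 2
Step 8: declare f=(read b)=30 at depth 2
Step 9: exit scope (depth=1)
Visible at query point: b=30 c=30 f=30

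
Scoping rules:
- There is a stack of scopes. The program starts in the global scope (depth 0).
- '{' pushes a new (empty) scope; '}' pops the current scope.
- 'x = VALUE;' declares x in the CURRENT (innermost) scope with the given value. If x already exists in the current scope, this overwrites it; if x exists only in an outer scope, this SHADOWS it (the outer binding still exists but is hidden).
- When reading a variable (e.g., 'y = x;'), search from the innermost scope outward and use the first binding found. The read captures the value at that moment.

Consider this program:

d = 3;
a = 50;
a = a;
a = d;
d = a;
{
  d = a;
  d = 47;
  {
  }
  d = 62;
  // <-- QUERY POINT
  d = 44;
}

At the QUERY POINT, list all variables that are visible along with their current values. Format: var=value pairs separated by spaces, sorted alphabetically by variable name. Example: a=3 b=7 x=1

Step 1: declare d=3 at depth 0
Step 2: declare a=50 at depth 0
Step 3: declare a=(read a)=50 at depth 0
Step 4: declare a=(read d)=3 at depth 0
Step 5: declare d=(read a)=3 at depth 0
Step 6: enter scope (depth=1)
Step 7: declare d=(read a)=3 at depth 1
Step 8: declare d=47 at depth 1
Step 9: enter scope (depth=2)
Step 10: exit scope (depth=1)
Step 11: declare d=62 at depth 1
Visible at query point: a=3 d=62

Answer: a=3 d=62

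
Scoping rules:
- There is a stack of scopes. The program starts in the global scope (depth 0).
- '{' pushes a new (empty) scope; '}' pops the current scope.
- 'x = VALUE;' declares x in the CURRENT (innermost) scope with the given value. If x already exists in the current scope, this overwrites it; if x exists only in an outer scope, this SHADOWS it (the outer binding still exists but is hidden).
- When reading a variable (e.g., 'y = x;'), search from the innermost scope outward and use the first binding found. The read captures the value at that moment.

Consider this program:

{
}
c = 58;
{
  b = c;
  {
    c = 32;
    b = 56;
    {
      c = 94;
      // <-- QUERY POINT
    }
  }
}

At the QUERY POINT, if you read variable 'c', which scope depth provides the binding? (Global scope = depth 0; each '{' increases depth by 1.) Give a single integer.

Answer: 3

Derivation:
Step 1: enter scope (depth=1)
Step 2: exit scope (depth=0)
Step 3: declare c=58 at depth 0
Step 4: enter scope (depth=1)
Step 5: declare b=(read c)=58 at depth 1
Step 6: enter scope (depth=2)
Step 7: declare c=32 at depth 2
Step 8: declare b=56 at depth 2
Step 9: enter scope (depth=3)
Step 10: declare c=94 at depth 3
Visible at query point: b=56 c=94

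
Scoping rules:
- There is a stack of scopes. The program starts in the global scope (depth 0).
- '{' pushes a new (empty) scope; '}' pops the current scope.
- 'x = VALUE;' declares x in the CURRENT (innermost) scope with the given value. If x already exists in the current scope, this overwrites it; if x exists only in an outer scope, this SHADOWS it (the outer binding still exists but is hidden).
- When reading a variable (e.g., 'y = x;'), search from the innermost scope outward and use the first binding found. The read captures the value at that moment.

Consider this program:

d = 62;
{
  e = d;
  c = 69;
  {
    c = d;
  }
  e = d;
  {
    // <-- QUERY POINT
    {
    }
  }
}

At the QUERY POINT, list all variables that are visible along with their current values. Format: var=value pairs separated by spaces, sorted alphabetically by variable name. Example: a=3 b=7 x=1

Answer: c=69 d=62 e=62

Derivation:
Step 1: declare d=62 at depth 0
Step 2: enter scope (depth=1)
Step 3: declare e=(read d)=62 at depth 1
Step 4: declare c=69 at depth 1
Step 5: enter scope (depth=2)
Step 6: declare c=(read d)=62 at depth 2
Step 7: exit scope (depth=1)
Step 8: declare e=(read d)=62 at depth 1
Step 9: enter scope (depth=2)
Visible at query point: c=69 d=62 e=62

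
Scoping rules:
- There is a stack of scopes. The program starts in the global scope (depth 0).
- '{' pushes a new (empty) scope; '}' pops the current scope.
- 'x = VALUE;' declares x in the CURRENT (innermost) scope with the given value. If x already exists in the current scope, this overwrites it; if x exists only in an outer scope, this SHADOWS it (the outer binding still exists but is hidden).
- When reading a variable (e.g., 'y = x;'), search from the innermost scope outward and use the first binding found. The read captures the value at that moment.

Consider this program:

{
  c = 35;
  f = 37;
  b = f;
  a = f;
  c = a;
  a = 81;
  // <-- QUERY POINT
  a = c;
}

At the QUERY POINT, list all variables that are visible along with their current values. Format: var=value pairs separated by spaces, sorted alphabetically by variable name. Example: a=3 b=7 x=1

Answer: a=81 b=37 c=37 f=37

Derivation:
Step 1: enter scope (depth=1)
Step 2: declare c=35 at depth 1
Step 3: declare f=37 at depth 1
Step 4: declare b=(read f)=37 at depth 1
Step 5: declare a=(read f)=37 at depth 1
Step 6: declare c=(read a)=37 at depth 1
Step 7: declare a=81 at depth 1
Visible at query point: a=81 b=37 c=37 f=37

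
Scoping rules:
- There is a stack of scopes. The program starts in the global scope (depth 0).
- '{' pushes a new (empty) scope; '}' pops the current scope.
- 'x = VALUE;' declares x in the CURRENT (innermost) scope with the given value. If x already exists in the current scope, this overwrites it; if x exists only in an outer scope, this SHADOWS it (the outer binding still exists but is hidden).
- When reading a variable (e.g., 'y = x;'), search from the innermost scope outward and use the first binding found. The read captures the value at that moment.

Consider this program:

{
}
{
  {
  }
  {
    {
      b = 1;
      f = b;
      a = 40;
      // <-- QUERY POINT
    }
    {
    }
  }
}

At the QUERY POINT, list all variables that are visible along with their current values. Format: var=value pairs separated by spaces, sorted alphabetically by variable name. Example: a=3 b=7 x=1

Answer: a=40 b=1 f=1

Derivation:
Step 1: enter scope (depth=1)
Step 2: exit scope (depth=0)
Step 3: enter scope (depth=1)
Step 4: enter scope (depth=2)
Step 5: exit scope (depth=1)
Step 6: enter scope (depth=2)
Step 7: enter scope (depth=3)
Step 8: declare b=1 at depth 3
Step 9: declare f=(read b)=1 at depth 3
Step 10: declare a=40 at depth 3
Visible at query point: a=40 b=1 f=1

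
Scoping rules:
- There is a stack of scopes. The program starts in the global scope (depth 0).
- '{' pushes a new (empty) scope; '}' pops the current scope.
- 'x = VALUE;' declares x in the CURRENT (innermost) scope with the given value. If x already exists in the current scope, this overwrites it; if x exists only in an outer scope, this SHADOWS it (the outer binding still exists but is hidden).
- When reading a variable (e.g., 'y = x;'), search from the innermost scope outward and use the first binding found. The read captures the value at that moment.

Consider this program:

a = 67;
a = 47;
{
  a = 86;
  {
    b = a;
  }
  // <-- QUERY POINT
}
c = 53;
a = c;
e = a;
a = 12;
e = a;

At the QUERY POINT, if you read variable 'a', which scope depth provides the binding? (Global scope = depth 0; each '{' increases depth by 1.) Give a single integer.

Step 1: declare a=67 at depth 0
Step 2: declare a=47 at depth 0
Step 3: enter scope (depth=1)
Step 4: declare a=86 at depth 1
Step 5: enter scope (depth=2)
Step 6: declare b=(read a)=86 at depth 2
Step 7: exit scope (depth=1)
Visible at query point: a=86

Answer: 1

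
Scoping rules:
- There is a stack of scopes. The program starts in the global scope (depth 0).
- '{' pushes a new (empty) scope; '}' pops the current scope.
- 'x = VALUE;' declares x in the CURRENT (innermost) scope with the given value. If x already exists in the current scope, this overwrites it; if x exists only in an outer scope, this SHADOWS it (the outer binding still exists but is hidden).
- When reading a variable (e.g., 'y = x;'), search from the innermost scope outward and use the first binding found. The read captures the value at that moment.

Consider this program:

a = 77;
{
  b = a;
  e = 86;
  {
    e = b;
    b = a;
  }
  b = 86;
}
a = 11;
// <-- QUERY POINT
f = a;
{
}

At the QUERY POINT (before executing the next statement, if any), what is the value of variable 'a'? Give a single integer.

Answer: 11

Derivation:
Step 1: declare a=77 at depth 0
Step 2: enter scope (depth=1)
Step 3: declare b=(read a)=77 at depth 1
Step 4: declare e=86 at depth 1
Step 5: enter scope (depth=2)
Step 6: declare e=(read b)=77 at depth 2
Step 7: declare b=(read a)=77 at depth 2
Step 8: exit scope (depth=1)
Step 9: declare b=86 at depth 1
Step 10: exit scope (depth=0)
Step 11: declare a=11 at depth 0
Visible at query point: a=11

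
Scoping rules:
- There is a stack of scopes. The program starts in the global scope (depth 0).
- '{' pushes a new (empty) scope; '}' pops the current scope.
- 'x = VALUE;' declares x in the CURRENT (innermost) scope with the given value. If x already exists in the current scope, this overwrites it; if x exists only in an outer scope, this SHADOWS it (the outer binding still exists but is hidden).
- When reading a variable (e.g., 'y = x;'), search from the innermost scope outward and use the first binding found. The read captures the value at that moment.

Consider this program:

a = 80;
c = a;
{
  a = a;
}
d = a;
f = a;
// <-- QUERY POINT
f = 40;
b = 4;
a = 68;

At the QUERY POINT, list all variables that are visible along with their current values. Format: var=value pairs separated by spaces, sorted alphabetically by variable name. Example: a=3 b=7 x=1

Step 1: declare a=80 at depth 0
Step 2: declare c=(read a)=80 at depth 0
Step 3: enter scope (depth=1)
Step 4: declare a=(read a)=80 at depth 1
Step 5: exit scope (depth=0)
Step 6: declare d=(read a)=80 at depth 0
Step 7: declare f=(read a)=80 at depth 0
Visible at query point: a=80 c=80 d=80 f=80

Answer: a=80 c=80 d=80 f=80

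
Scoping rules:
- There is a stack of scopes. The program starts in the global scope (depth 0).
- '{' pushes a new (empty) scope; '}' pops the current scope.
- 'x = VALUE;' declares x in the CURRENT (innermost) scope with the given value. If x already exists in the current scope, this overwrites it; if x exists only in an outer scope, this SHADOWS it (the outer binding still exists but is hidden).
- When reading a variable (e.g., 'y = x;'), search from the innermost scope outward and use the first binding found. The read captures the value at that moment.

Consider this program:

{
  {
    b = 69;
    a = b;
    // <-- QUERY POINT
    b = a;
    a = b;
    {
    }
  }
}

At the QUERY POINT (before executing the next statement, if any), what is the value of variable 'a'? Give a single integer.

Step 1: enter scope (depth=1)
Step 2: enter scope (depth=2)
Step 3: declare b=69 at depth 2
Step 4: declare a=(read b)=69 at depth 2
Visible at query point: a=69 b=69

Answer: 69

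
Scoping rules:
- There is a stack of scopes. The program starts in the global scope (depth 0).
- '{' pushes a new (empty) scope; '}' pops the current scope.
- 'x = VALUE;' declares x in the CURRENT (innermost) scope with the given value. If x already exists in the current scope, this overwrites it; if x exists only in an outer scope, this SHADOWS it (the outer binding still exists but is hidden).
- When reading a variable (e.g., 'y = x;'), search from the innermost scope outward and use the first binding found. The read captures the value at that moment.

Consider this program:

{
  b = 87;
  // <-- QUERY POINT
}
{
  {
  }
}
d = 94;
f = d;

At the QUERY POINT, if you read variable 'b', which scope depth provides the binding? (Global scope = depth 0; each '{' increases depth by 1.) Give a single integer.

Answer: 1

Derivation:
Step 1: enter scope (depth=1)
Step 2: declare b=87 at depth 1
Visible at query point: b=87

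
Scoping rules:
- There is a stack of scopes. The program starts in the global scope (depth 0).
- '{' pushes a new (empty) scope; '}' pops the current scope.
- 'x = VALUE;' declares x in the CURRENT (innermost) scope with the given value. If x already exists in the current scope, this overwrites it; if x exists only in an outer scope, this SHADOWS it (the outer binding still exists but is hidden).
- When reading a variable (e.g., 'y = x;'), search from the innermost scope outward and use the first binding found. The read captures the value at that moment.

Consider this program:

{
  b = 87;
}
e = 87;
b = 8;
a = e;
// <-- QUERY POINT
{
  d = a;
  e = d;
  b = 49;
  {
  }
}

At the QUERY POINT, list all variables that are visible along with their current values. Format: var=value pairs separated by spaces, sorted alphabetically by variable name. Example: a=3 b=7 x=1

Step 1: enter scope (depth=1)
Step 2: declare b=87 at depth 1
Step 3: exit scope (depth=0)
Step 4: declare e=87 at depth 0
Step 5: declare b=8 at depth 0
Step 6: declare a=(read e)=87 at depth 0
Visible at query point: a=87 b=8 e=87

Answer: a=87 b=8 e=87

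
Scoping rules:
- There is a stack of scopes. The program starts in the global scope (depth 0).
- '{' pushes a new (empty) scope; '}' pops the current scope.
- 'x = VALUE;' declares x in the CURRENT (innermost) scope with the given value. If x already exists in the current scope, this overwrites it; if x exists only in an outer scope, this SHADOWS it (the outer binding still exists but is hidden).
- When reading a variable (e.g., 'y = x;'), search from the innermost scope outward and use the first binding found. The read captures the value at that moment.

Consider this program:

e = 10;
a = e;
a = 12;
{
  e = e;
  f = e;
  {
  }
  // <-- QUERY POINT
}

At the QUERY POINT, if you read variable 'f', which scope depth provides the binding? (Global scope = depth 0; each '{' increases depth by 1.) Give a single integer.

Step 1: declare e=10 at depth 0
Step 2: declare a=(read e)=10 at depth 0
Step 3: declare a=12 at depth 0
Step 4: enter scope (depth=1)
Step 5: declare e=(read e)=10 at depth 1
Step 6: declare f=(read e)=10 at depth 1
Step 7: enter scope (depth=2)
Step 8: exit scope (depth=1)
Visible at query point: a=12 e=10 f=10

Answer: 1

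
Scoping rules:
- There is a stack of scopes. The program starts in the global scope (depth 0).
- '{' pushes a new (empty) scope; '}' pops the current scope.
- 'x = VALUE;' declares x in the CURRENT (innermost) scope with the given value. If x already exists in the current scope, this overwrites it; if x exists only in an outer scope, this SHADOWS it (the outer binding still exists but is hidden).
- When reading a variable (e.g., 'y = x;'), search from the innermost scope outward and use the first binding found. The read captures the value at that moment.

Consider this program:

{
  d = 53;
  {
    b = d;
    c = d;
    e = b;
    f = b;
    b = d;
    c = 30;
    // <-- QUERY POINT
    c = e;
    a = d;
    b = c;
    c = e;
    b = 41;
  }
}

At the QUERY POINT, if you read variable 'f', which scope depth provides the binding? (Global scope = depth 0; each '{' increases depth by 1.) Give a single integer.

Answer: 2

Derivation:
Step 1: enter scope (depth=1)
Step 2: declare d=53 at depth 1
Step 3: enter scope (depth=2)
Step 4: declare b=(read d)=53 at depth 2
Step 5: declare c=(read d)=53 at depth 2
Step 6: declare e=(read b)=53 at depth 2
Step 7: declare f=(read b)=53 at depth 2
Step 8: declare b=(read d)=53 at depth 2
Step 9: declare c=30 at depth 2
Visible at query point: b=53 c=30 d=53 e=53 f=53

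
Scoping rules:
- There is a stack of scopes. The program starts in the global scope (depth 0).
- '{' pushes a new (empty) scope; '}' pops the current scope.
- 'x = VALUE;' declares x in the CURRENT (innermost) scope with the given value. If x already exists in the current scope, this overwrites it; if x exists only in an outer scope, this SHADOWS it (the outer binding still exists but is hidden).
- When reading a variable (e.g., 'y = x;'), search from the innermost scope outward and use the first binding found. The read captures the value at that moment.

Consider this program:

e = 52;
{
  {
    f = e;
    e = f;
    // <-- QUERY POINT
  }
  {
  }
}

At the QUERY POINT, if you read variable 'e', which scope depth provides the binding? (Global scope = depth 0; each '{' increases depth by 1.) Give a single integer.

Step 1: declare e=52 at depth 0
Step 2: enter scope (depth=1)
Step 3: enter scope (depth=2)
Step 4: declare f=(read e)=52 at depth 2
Step 5: declare e=(read f)=52 at depth 2
Visible at query point: e=52 f=52

Answer: 2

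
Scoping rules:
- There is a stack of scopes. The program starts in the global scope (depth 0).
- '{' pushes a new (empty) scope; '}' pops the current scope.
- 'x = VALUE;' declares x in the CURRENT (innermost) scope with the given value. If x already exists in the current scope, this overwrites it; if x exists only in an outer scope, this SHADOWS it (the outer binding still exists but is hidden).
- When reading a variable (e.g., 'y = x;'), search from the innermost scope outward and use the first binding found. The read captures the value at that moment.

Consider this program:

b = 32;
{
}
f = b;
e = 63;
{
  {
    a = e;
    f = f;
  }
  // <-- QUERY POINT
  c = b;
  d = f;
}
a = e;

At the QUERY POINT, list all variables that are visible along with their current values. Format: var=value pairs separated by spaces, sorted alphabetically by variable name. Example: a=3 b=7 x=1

Answer: b=32 e=63 f=32

Derivation:
Step 1: declare b=32 at depth 0
Step 2: enter scope (depth=1)
Step 3: exit scope (depth=0)
Step 4: declare f=(read b)=32 at depth 0
Step 5: declare e=63 at depth 0
Step 6: enter scope (depth=1)
Step 7: enter scope (depth=2)
Step 8: declare a=(read e)=63 at depth 2
Step 9: declare f=(read f)=32 at depth 2
Step 10: exit scope (depth=1)
Visible at query point: b=32 e=63 f=32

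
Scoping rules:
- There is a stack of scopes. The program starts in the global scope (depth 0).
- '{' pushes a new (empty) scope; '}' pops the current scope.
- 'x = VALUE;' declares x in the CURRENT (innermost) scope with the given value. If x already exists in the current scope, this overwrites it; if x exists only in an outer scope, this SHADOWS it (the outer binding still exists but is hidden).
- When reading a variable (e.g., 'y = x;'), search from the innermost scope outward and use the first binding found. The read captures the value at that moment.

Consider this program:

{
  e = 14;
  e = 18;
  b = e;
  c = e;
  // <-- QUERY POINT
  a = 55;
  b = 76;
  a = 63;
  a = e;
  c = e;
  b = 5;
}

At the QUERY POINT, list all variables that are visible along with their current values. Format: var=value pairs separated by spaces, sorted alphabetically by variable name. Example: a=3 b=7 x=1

Step 1: enter scope (depth=1)
Step 2: declare e=14 at depth 1
Step 3: declare e=18 at depth 1
Step 4: declare b=(read e)=18 at depth 1
Step 5: declare c=(read e)=18 at depth 1
Visible at query point: b=18 c=18 e=18

Answer: b=18 c=18 e=18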